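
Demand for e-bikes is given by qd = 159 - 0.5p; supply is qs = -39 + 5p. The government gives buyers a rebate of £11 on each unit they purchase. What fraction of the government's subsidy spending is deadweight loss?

DWL / government spending = 5/292

Pre-subsidy: 159 - 0.5p = -39 + 5p gives p* = 36, q* = 141.
With the rebate, buyers effectively pay pb = ps − 11, where ps is the price sellers receive.
Demand in terms of ps becomes qd = 159 − 0.5(ps − 11) = 164.5 - 0.5ps. Setting this equal to supply: 164.5 - 0.5ps = -39 + 5ps, so ps = 37.
Buyers pay pb = 37 − 11 = 26; q' = -39 + 5·37 = 146.
ΔCS = ½(141 + 146)(36 − 26) = 1435; ΔPS = ½(141 + 146)(37 − 36) = 143.5.
Government spending = 11 × 146 = 1606.
DWL = ½ × 11 × (146 − 141) = 27.5; fraction = 27.5 / 1606 = 5/292.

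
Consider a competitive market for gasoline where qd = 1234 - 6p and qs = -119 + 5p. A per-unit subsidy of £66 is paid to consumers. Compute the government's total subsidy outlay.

Pre-subsidy: 1234 - 6p = -119 + 5p gives p* = 123, q* = 496.
With the rebate, buyers effectively pay pb = ps − 66, where ps is the price sellers receive.
Demand in terms of ps becomes qd = 1234 − 6(ps − 66) = 1630 - 6ps. Setting this equal to supply: 1630 - 6ps = -119 + 5ps, so ps = 159.
Buyers pay pb = 159 − 66 = 93; q' = -119 + 5·159 = 676.
Government outlay = subsidy × quantity = 66 × 676 = 44616.

Government cost = £44616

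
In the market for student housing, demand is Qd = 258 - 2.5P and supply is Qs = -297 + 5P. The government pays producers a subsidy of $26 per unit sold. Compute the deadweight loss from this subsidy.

Deadweight loss = 1690/3

Pre-subsidy: 258 - 2.5P = -297 + 5P gives P* = 74, Q* = 73.
With the subsidy, sellers receive Ps = Pb + 26 for each unit, where Pb is the price buyers pay.
Supply in terms of Pb becomes Qs = -297 + 5(Pb + 26) = -167 + 5Pb. Setting this equal to demand: 258 - 2.5Pb = -167 + 5Pb, so Pb = 170/3.
Sellers receive Ps = 170/3 + 26 = 248/3; Q' = 258 − 2.5·(170/3) = 349/3.
The subsidy expands output by 349/3 − 73 = 130/3 past the efficient level; on those units the gap between marginal cost and willingness to pay runs from 0 up to 26.
DWL = ½ × 26 × 130/3 = 1690/3.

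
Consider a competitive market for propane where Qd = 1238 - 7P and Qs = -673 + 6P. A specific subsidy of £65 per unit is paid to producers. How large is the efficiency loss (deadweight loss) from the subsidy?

Pre-subsidy: 1238 - 7P = -673 + 6P gives P* = 147, Q* = 209.
With the subsidy, sellers receive Ps = Pb + 65 for each unit, where Pb is the price buyers pay.
Supply in terms of Pb becomes Qs = -673 + 6(Pb + 65) = -283 + 6Pb. Setting this equal to demand: 1238 - 7Pb = -283 + 6Pb, so Pb = 117.
Sellers receive Ps = 117 + 65 = 182; Q' = 1238 − 7·117 = 419.
The subsidy expands output by 419 − 209 = 210 past the efficient level; on those units the gap between marginal cost and willingness to pay runs from 0 up to 65.
DWL = ½ × 65 × 210 = 6825.

Deadweight loss = £6825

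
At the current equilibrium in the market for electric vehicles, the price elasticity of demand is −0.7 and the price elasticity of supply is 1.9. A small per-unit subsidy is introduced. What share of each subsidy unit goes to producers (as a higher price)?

For a small subsidy around the equilibrium, the benefit split depends on the relative slopes, which at a point are proportional to the elasticities.
Buyer share = εs/(εs + |εd|) = 1.9/(1.9 + 0.7) = 19/26; seller share = |εd|/(εs + |εd|) = 7/26.
So producers capture 7/26 of the subsidy.

Producer share = 7/26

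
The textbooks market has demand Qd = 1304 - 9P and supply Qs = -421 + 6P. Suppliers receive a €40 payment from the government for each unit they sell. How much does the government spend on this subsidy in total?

Government cost = €16520

Pre-subsidy: 1304 - 9P = -421 + 6P gives P* = 115, Q* = 269.
With the subsidy, sellers receive Ps = Pb + 40 for each unit, where Pb is the price buyers pay.
Supply in terms of Pb becomes Qs = -421 + 6(Pb + 40) = -181 + 6Pb. Setting this equal to demand: 1304 - 9Pb = -181 + 6Pb, so Pb = 99.
Sellers receive Ps = 99 + 40 = 139; Q' = 1304 − 9·99 = 413.
Government outlay = subsidy × quantity = 40 × 413 = 16520.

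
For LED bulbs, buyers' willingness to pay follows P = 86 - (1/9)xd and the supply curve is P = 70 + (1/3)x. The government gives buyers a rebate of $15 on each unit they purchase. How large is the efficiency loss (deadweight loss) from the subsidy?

Pre-subsidy: 86 - (1/9)x = 70 + (1/3)x gives x* = 36 and P* = 82.
With the rebate, buyers effectively pay Pb = Ps − 15, where Ps is the price sellers receive.
On the curves, Pb = 86 - (1/9)x and Ps = 70 + (1/3)x; the wedge Ps − Pb = 15 gives 70 + (1/3)x − (86 - (1/9)x) = 15, so x' = 69.75.
Then Pb = 86 − (1/9)·69.75 = 78.25 and Ps = 70 + (1/3)·69.75 = 93.25.
The subsidy expands output by 69.75 − 36 = 33.75 past the efficient level; on those units the gap between marginal cost and willingness to pay runs from 0 up to 15.
DWL = ½ × 15 × 33.75 = 253.125.

Deadweight loss = $253.125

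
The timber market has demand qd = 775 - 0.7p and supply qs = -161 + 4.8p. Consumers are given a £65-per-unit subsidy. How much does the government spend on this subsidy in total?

Government cost = 497341/11

Pre-subsidy: 775 - 0.7p = -161 + 4.8p gives p* = 1872/11, q* = 36073/55.
With the rebate, buyers effectively pay pb = ps − 65, where ps is the price sellers receive.
Demand in terms of ps becomes qd = 775 − 0.7(ps − 65) = 820.5 - 0.7ps. Setting this equal to supply: 820.5 - 0.7ps = -161 + 4.8ps, so ps = 1963/11.
Buyers pay pb = 1963/11 − 65 = 1248/11; q' = -161 + 4.8·(1963/11) = 38257/55.
Government outlay = subsidy × quantity = 65 × 38257/55 = 497341/11.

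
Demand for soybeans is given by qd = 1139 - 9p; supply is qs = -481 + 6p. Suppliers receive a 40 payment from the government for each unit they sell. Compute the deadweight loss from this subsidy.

Deadweight loss = 2880

Pre-subsidy: 1139 - 9p = -481 + 6p gives p* = 108, q* = 167.
With the subsidy, sellers receive ps = pb + 40 for each unit, where pb is the price buyers pay.
Supply in terms of pb becomes qs = -481 + 6(pb + 40) = -241 + 6pb. Setting this equal to demand: 1139 - 9pb = -241 + 6pb, so pb = 92.
Sellers receive ps = 92 + 40 = 132; q' = 1139 − 9·92 = 311.
The subsidy expands output by 311 − 167 = 144 past the efficient level; on those units the gap between marginal cost and willingness to pay runs from 0 up to 40.
DWL = ½ × 40 × 144 = 2880.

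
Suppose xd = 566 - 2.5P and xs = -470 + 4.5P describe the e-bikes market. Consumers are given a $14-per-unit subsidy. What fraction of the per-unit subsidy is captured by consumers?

Consumer share = 9/14

Pre-subsidy: 566 - 2.5P = -470 + 4.5P gives P* = 148, x* = 196.
With the rebate, buyers effectively pay Pb = Ps − 14, where Ps is the price sellers receive.
Demand in terms of Ps becomes xd = 566 − 2.5(Ps − 14) = 601 - 2.5Ps. Setting this equal to supply: 601 - 2.5Ps = -470 + 4.5Ps, so Ps = 153.
Buyers pay Pb = 153 − 14 = 139; x' = -470 + 4.5·153 = 218.5.
Buyers' price falls by P* − Pb = 148 − 139 = 9; sellers' price rises by Ps − P* = 153 − 148 = 5.
So consumers capture 9/14 = 9/14 of each unit of subsidy.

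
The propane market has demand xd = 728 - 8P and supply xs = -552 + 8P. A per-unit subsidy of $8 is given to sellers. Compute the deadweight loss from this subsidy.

Deadweight loss = $128

Pre-subsidy: 728 - 8P = -552 + 8P gives P* = 80, x* = 88.
With the subsidy, sellers receive Ps = Pb + 8 for each unit, where Pb is the price buyers pay.
Supply in terms of Pb becomes xs = -552 + 8(Pb + 8) = -488 + 8Pb. Setting this equal to demand: 728 - 8Pb = -488 + 8Pb, so Pb = 76.
Sellers receive Ps = 76 + 8 = 84; x' = 728 − 8·76 = 120.
The subsidy expands output by 120 − 88 = 32 past the efficient level; on those units the gap between marginal cost and willingness to pay runs from 0 up to 8.
DWL = ½ × 8 × 32 = 128.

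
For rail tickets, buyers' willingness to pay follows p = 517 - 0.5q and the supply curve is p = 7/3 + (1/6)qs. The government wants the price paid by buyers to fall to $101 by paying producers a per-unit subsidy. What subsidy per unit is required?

At a buyer price of 101, quantity demanded is 1034 − 2·101 = 832.
Sellers supply 832 only when they receive ps = 7/3 + (1/6)·832 = 141.
s = ps − pb = 141 − 101 = 40.

Required subsidy s = $40 per unit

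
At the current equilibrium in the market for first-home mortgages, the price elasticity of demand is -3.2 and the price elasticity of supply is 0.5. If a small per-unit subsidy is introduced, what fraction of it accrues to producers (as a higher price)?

For a small subsidy around the equilibrium, the benefit split depends on the relative slopes, which at a point are proportional to the elasticities.
Buyer share = εs/(εs + |εd|) = 0.5/(0.5 + 3.2) = 5/37; seller share = |εd|/(εs + |εd|) = 32/37.
So producers capture 32/37 of the subsidy.

Producer share = 32/37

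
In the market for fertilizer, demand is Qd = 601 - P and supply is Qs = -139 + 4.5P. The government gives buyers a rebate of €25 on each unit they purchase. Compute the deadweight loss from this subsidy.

Deadweight loss = 5625/22

Pre-subsidy: 601 - P = -139 + 4.5P gives P* = 1480/11, Q* = 5131/11.
With the rebate, buyers effectively pay Pb = Ps − 25, where Ps is the price sellers receive.
Demand in terms of Ps becomes Qd = 601 − 1(Ps − 25) = 626 - Ps. Setting this equal to supply: 626 - Ps = -139 + 4.5Ps, so Ps = 1530/11.
Buyers pay Pb = 1530/11 − 25 = 1255/11; Q' = -139 + 4.5·(1530/11) = 5356/11.
The subsidy expands output by 5356/11 − 5131/11 = 225/11 past the efficient level; on those units the gap between marginal cost and willingness to pay runs from 0 up to 25.
DWL = ½ × 25 × 225/11 = 5625/22.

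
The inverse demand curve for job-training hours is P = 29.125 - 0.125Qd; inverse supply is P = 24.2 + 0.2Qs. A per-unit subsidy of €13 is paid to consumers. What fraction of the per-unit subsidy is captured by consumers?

Consumer share = 5/13

Pre-subsidy: 29.125 - 0.125Q = 24.2 + 0.2Q gives Q* = 197/13 and P* = 354/13.
With the rebate, buyers effectively pay Pb = Ps − 13, where Ps is the price sellers receive.
On the curves, Pb = 29.125 - 0.125Q and Ps = 24.2 + 0.2Q; the wedge Ps − Pb = 13 gives 24.2 + 0.2Q − (29.125 - 0.125Q) = 13, so Q' = 717/13.
Then Pb = 29.125 − 0.125·(717/13) = 289/13 and Ps = 24.2 + 0.2·(717/13) = 458/13.
Buyers' price falls by P* − Pb = 354/13 − 289/13 = 5; sellers' price rises by Ps − P* = 458/13 − 354/13 = 8.
So consumers capture 5/13 = 5/13 of each unit of subsidy.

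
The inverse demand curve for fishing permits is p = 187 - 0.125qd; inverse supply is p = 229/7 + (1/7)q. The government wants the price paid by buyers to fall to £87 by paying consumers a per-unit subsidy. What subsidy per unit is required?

At a buyer price of 87, quantity demanded is 1496 − 8·87 = 800.
Sellers supply 800 only when they receive ps = 229/7 + (1/7)·800 = 147.
s = ps − pb = 147 − 87 = 60.

Required subsidy s = £60 per unit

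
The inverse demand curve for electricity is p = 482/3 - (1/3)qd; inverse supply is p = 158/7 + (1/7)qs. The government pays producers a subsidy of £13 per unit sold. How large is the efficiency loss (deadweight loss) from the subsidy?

Deadweight loss = £177.45

Pre-subsidy: 482/3 - (1/3)q = 158/7 + (1/7)q gives q* = 290 and p* = 64.
With the subsidy, sellers receive ps = pb + 13 for each unit, where pb is the price buyers pay.
On the curves, pb = 482/3 - (1/3)q and ps = 158/7 + (1/7)q; the wedge ps − pb = 13 gives 158/7 + (1/7)q − (482/3 - (1/3)q) = 13, so q' = 317.3.
Then pb = 482/3 − (1/3)·317.3 = 54.9 and ps = 158/7 + (1/7)·317.3 = 67.9.
The subsidy expands output by 317.3 − 290 = 27.3 past the efficient level; on those units the gap between marginal cost and willingness to pay runs from 0 up to 13.
DWL = ½ × 13 × 27.3 = 177.45.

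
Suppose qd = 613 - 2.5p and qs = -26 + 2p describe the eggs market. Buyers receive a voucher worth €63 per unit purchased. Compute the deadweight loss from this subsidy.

Deadweight loss = €2205

Pre-subsidy: 613 - 2.5p = -26 + 2p gives p* = 142, q* = 258.
With the rebate, buyers effectively pay pb = ps − 63, where ps is the price sellers receive.
Demand in terms of ps becomes qd = 613 − 2.5(ps − 63) = 770.5 - 2.5ps. Setting this equal to supply: 770.5 - 2.5ps = -26 + 2ps, so ps = 177.
Buyers pay pb = 177 − 63 = 114; q' = -26 + 2·177 = 328.
The subsidy expands output by 328 − 258 = 70 past the efficient level; on those units the gap between marginal cost and willingness to pay runs from 0 up to 63.
DWL = ½ × 63 × 70 = 2205.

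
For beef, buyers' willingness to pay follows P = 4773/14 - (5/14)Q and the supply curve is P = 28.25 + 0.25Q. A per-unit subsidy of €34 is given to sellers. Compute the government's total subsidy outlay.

Government cost = €19414

Pre-subsidy: 4773/14 - (5/14)Q = 28.25 + 0.25Q gives Q* = 515 and P* = 157.
With the subsidy, sellers receive Ps = Pb + 34 for each unit, where Pb is the price buyers pay.
On the curves, Pb = 4773/14 - (5/14)Q and Ps = 28.25 + 0.25Q; the wedge Ps − Pb = 34 gives 28.25 + 0.25Q − (4773/14 - (5/14)Q) = 34, so Q' = 571.
Then Pb = 4773/14 − (5/14)·571 = 137 and Ps = 28.25 + 0.25·571 = 171.
Government outlay = subsidy × quantity = 34 × 571 = 19414.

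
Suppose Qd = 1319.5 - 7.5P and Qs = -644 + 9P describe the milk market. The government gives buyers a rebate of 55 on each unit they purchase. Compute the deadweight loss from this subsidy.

Deadweight loss = 6187.5

Pre-subsidy: 1319.5 - 7.5P = -644 + 9P gives P* = 119, Q* = 427.
With the rebate, buyers effectively pay Pb = Ps − 55, where Ps is the price sellers receive.
Demand in terms of Ps becomes Qd = 1319.5 − 7.5(Ps − 55) = 1732 - 7.5Ps. Setting this equal to supply: 1732 - 7.5Ps = -644 + 9Ps, so Ps = 144.
Buyers pay Pb = 144 − 55 = 89; Q' = -644 + 9·144 = 652.
The subsidy expands output by 652 − 427 = 225 past the efficient level; on those units the gap between marginal cost and willingness to pay runs from 0 up to 55.
DWL = ½ × 55 × 225 = 6187.5.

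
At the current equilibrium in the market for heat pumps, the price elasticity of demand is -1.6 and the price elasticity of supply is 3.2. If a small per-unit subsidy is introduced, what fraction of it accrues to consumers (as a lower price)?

For a small subsidy around the equilibrium, the benefit split depends on the relative slopes, which at a point are proportional to the elasticities.
Buyer share = εs/(εs + |εd|) = 3.2/(3.2 + 1.6) = 2/3; seller share = |εd|/(εs + |εd|) = 1/3.

Consumer share = 2/3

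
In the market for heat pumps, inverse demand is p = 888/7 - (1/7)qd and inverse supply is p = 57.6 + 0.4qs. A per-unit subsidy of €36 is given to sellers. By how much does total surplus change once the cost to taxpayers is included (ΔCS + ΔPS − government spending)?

Pre-subsidy: 888/7 - (1/7)q = 57.6 + 0.4q gives q* = 2424/19 and p* = 2064/19.
With the subsidy, sellers receive ps = pb + 36 for each unit, where pb is the price buyers pay.
On the curves, pb = 888/7 - (1/7)q and ps = 57.6 + 0.4q; the wedge ps − pb = 36 gives 57.6 + 0.4q − (888/7 - (1/7)q) = 36, so q' = 3684/19.
Then pb = 888/7 − (1/7)·(3684/19) = 1884/19 and ps = 57.6 + 0.4·(3684/19) = 2568/19.
ΔCS = ½(2424/19 + 3684/19)(2064/19 − 1884/19) = 549720/361; ΔPS = ½(2424/19 + 3684/19)(2568/19 − 2064/19) = 1539216/361.
Government spending = 36 × 3684/19 = 132624/19.
Net change = 549720/361 + 1539216/361 − 132624/19 = -22680/19. The loss equals the DWL triangle ½·36·1260/19.

Net change in total surplus = -22680/19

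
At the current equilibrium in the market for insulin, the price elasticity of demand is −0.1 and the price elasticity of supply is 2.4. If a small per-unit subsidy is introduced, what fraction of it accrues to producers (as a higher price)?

For a small subsidy around the equilibrium, the benefit split depends on the relative slopes, which at a point are proportional to the elasticities.
Buyer share = εs/(εs + |εd|) = 2.4/(2.4 + 0.1) = 0.96; seller share = |εd|/(εs + |εd|) = 0.04.
So producers capture 0.04 of the subsidy.

Producer share = 0.04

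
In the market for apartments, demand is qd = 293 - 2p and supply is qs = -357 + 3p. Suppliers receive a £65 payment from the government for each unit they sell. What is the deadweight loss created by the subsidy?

Pre-subsidy: 293 - 2p = -357 + 3p gives p* = 130, q* = 33.
With the subsidy, sellers receive ps = pb + 65 for each unit, where pb is the price buyers pay.
Supply in terms of pb becomes qs = -357 + 3(pb + 65) = -162 + 3pb. Setting this equal to demand: 293 - 2pb = -162 + 3pb, so pb = 91.
Sellers receive ps = 91 + 65 = 156; q' = 293 − 2·91 = 111.
The subsidy expands output by 111 − 33 = 78 past the efficient level; on those units the gap between marginal cost and willingness to pay runs from 0 up to 65.
DWL = ½ × 65 × 78 = 2535.

Deadweight loss = £2535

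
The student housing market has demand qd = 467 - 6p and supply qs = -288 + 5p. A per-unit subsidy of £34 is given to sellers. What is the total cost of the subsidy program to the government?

Pre-subsidy: 467 - 6p = -288 + 5p gives p* = 755/11, q* = 607/11.
With the subsidy, sellers receive ps = pb + 34 for each unit, where pb is the price buyers pay.
Supply in terms of pb becomes qs = -288 + 5(pb + 34) = -118 + 5pb. Setting this equal to demand: 467 - 6pb = -118 + 5pb, so pb = 585/11.
Sellers receive ps = 585/11 + 34 = 959/11; q' = 467 − 6·(585/11) = 1627/11.
Government outlay = subsidy × quantity = 34 × 1627/11 = 55318/11.

Government cost = 55318/11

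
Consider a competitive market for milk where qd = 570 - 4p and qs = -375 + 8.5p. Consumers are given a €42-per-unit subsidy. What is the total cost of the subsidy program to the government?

Government cost = €16037.28

Pre-subsidy: 570 - 4p = -375 + 8.5p gives p* = 75.6, q* = 267.6.
With the rebate, buyers effectively pay pb = ps − 42, where ps is the price sellers receive.
Demand in terms of ps becomes qd = 570 − 4(ps − 42) = 738 - 4ps. Setting this equal to supply: 738 - 4ps = -375 + 8.5ps, so ps = 89.04.
Buyers pay pb = 89.04 − 42 = 47.04; q' = -375 + 8.5·89.04 = 381.84.
Government outlay = subsidy × quantity = 42 × 381.84 = 16037.28.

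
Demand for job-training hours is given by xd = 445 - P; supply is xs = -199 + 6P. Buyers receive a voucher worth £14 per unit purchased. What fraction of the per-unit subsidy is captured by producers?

Producer share = 1/7

Pre-subsidy: 445 - P = -199 + 6P gives P* = 92, x* = 353.
With the rebate, buyers effectively pay Pb = Ps − 14, where Ps is the price sellers receive.
Demand in terms of Ps becomes xd = 445 − 1(Ps − 14) = 459 - Ps. Setting this equal to supply: 459 - Ps = -199 + 6Ps, so Ps = 94.
Buyers pay Pb = 94 − 14 = 80; x' = -199 + 6·94 = 365.
Buyers' price falls by P* − Pb = 92 − 80 = 12; sellers' price rises by Ps − P* = 94 − 92 = 2.
So producers capture 2/14 = 1/7 of each unit of subsidy.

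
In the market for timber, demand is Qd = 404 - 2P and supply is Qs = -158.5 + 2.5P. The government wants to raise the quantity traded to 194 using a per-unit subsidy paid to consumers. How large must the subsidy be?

At Q = 194, invert demand for the buyer price: Pb = (404 − 194)/2 = 105; invert supply for the seller price: Ps = (194 − (-158.5))/2.5 = 141.
The subsidy must fill the gap: s = Ps − Pb = 141 − 105 = 36.

Required subsidy s = 36 per unit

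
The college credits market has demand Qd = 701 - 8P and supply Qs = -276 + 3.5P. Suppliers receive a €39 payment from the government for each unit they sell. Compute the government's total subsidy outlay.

Pre-subsidy: 701 - 8P = -276 + 3.5P gives P* = 1954/23, Q* = 491/23.
With the subsidy, sellers receive Ps = Pb + 39 for each unit, where Pb is the price buyers pay.
Supply in terms of Pb becomes Qs = -276 + 3.5(Pb + 39) = -139.5 + 3.5Pb. Setting this equal to demand: 701 - 8Pb = -139.5 + 3.5Pb, so Pb = 1681/23.
Sellers receive Ps = 1681/23 + 39 = 2578/23; Q' = 701 − 8·(1681/23) = 2675/23.
Government outlay = subsidy × quantity = 39 × 2675/23 = 104325/23.

Government cost = 104325/23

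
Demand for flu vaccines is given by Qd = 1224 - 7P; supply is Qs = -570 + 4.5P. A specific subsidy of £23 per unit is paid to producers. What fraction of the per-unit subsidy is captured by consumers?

Pre-subsidy: 1224 - 7P = -570 + 4.5P gives P* = 156, Q* = 132.
With the subsidy, sellers receive Ps = Pb + 23 for each unit, where Pb is the price buyers pay.
Supply in terms of Pb becomes Qs = -570 + 4.5(Pb + 23) = -466.5 + 4.5Pb. Setting this equal to demand: 1224 - 7Pb = -466.5 + 4.5Pb, so Pb = 147.
Sellers receive Ps = 147 + 23 = 170; Q' = 1224 − 7·147 = 195.
Buyers' price falls by P* − Pb = 156 − 147 = 9; sellers' price rises by Ps − P* = 170 − 156 = 14.
So consumers capture 9/23 = 9/23 of each unit of subsidy.

Consumer share = 9/23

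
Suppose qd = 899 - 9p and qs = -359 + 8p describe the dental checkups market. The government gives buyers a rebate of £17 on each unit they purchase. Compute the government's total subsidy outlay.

Government cost = £5185

Pre-subsidy: 899 - 9p = -359 + 8p gives p* = 74, q* = 233.
With the rebate, buyers effectively pay pb = ps − 17, where ps is the price sellers receive.
Demand in terms of ps becomes qd = 899 − 9(ps − 17) = 1052 - 9ps. Setting this equal to supply: 1052 - 9ps = -359 + 8ps, so ps = 83.
Buyers pay pb = 83 − 17 = 66; q' = -359 + 8·83 = 305.
Government outlay = subsidy × quantity = 17 × 305 = 5185.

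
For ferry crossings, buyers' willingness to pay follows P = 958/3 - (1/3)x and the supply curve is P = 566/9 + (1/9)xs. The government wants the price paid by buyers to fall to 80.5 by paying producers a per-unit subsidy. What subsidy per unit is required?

At a buyer price of 80.5, quantity demanded is 958 − 3·80.5 = 716.5.
Sellers supply 716.5 only when they receive Ps = 566/9 + (1/9)·716.5 = 142.5.
s = Ps − Pb = 142.5 − 80.5 = 62.

Required subsidy s = 62 per unit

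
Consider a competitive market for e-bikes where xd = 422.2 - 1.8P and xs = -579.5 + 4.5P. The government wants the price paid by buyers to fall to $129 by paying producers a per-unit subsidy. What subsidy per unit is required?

At a buyer price of 129, quantity demanded is 422.2 − 1.8·129 = 190.
Sellers supply 190 only when they receive Ps with -579.5 + 4.5·Ps = 190, i.e. Ps = 171.
s = Ps − Pb = 171 − 129 = 42.

Required subsidy s = $42 per unit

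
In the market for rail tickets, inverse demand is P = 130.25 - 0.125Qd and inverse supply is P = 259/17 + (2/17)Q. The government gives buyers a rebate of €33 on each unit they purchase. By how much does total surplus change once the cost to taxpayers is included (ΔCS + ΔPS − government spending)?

Net change in total surplus = -€2244

Pre-subsidy: 130.25 - 0.125Q = 259/17 + (2/17)Q gives Q* = 474 and P* = 71.
With the rebate, buyers effectively pay Pb = Ps − 33, where Ps is the price sellers receive.
On the curves, Pb = 130.25 - 0.125Q and Ps = 259/17 + (2/17)Q; the wedge Ps − Pb = 33 gives 259/17 + (2/17)Q − (130.25 - 0.125Q) = 33, so Q' = 610.
Then Pb = 130.25 − 0.125·610 = 54 and Ps = 259/17 + (2/17)·610 = 87.
ΔCS = ½(474 + 610)(71 − 54) = 9214; ΔPS = ½(474 + 610)(87 − 71) = 8672.
Government spending = 33 × 610 = 20130.
Net change = 9214 + 8672 − 20130 = -2244. The loss equals the DWL triangle ½·33·136.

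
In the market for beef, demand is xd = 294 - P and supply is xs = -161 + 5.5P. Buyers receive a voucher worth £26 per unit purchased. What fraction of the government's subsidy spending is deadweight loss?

Pre-subsidy: 294 - P = -161 + 5.5P gives P* = 70, x* = 224.
With the rebate, buyers effectively pay Pb = Ps − 26, where Ps is the price sellers receive.
Demand in terms of Ps becomes xd = 294 − 1(Ps − 26) = 320 - Ps. Setting this equal to supply: 320 - Ps = -161 + 5.5Ps, so Ps = 74.
Buyers pay Pb = 74 − 26 = 48; x' = -161 + 5.5·74 = 246.
ΔCS = ½(224 + 246)(70 − 48) = 5170; ΔPS = ½(224 + 246)(74 − 70) = 940.
Government spending = 26 × 246 = 6396.
DWL = ½ × 26 × (246 − 224) = 286; fraction = 286 / 6396 = 11/246.

DWL / government spending = 11/246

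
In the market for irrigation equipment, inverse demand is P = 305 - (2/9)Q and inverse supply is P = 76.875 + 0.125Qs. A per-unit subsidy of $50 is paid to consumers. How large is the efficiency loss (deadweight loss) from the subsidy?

Pre-subsidy: 305 - (2/9)Q = 76.875 + 0.125Q gives Q* = 657 and P* = 159.
With the rebate, buyers effectively pay Pb = Ps − 50, where Ps is the price sellers receive.
On the curves, Pb = 305 - (2/9)Q and Ps = 76.875 + 0.125Q; the wedge Ps − Pb = 50 gives 76.875 + 0.125Q − (305 - (2/9)Q) = 50, so Q' = 801.
Then Pb = 305 − (2/9)·801 = 127 and Ps = 76.875 + 0.125·801 = 177.
The subsidy expands output by 801 − 657 = 144 past the efficient level; on those units the gap between marginal cost and willingness to pay runs from 0 up to 50.
DWL = ½ × 50 × 144 = 3600.

Deadweight loss = $3600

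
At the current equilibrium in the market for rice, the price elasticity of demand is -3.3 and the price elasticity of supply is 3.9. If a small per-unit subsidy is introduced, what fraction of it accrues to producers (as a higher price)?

For a small subsidy around the equilibrium, the benefit split depends on the relative slopes, which at a point are proportional to the elasticities.
Buyer share = εs/(εs + |εd|) = 3.9/(3.9 + 3.3) = 13/24; seller share = |εd|/(εs + |εd|) = 11/24.
So producers capture 11/24 of the subsidy.

Producer share = 11/24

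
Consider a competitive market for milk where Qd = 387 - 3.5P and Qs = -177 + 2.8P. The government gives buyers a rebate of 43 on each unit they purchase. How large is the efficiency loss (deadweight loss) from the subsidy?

Deadweight loss = 12943/9

Pre-subsidy: 387 - 3.5P = -177 + 2.8P gives P* = 1880/21, Q* = 221/3.
With the rebate, buyers effectively pay Pb = Ps − 43, where Ps is the price sellers receive.
Demand in terms of Ps becomes Qd = 387 − 3.5(Ps − 43) = 537.5 - 3.5Ps. Setting this equal to supply: 537.5 - 3.5Ps = -177 + 2.8Ps, so Ps = 7145/63.
Buyers pay Pb = 7145/63 − 43 = 4436/63; Q' = -177 + 2.8·(7145/63) = 1265/9.
The subsidy expands output by 1265/9 − 221/3 = 602/9 past the efficient level; on those units the gap between marginal cost and willingness to pay runs from 0 up to 43.
DWL = ½ × 43 × 602/9 = 12943/9.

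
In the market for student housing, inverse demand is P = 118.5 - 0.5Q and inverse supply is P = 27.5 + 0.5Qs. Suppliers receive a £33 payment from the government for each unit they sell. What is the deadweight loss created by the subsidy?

Pre-subsidy: 118.5 - 0.5Q = 27.5 + 0.5Q gives Q* = 91 and P* = 73.
With the subsidy, sellers receive Ps = Pb + 33 for each unit, where Pb is the price buyers pay.
On the curves, Pb = 118.5 - 0.5Q and Ps = 27.5 + 0.5Q; the wedge Ps − Pb = 33 gives 27.5 + 0.5Q − (118.5 - 0.5Q) = 33, so Q' = 124.
Then Pb = 118.5 − 0.5·124 = 56.5 and Ps = 27.5 + 0.5·124 = 89.5.
The subsidy expands output by 124 − 91 = 33 past the efficient level; on those units the gap between marginal cost and willingness to pay runs from 0 up to 33.
DWL = ½ × 33 × 33 = 544.5.

Deadweight loss = £544.5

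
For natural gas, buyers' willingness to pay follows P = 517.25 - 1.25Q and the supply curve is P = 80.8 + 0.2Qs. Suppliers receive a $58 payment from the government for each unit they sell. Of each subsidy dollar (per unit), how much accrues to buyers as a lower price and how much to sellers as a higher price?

Pre-subsidy: 517.25 - 1.25Q = 80.8 + 0.2Q gives Q* = 301 and P* = 141.
With the subsidy, sellers receive Ps = Pb + 58 for each unit, where Pb is the price buyers pay.
On the curves, Pb = 517.25 - 1.25Q and Ps = 80.8 + 0.2Q; the wedge Ps − Pb = 58 gives 80.8 + 0.2Q − (517.25 - 1.25Q) = 58, so Q' = 341.
Then Pb = 517.25 − 1.25·341 = 91 and Ps = 80.8 + 0.2·341 = 149.
Buyers' price falls by P* − Pb = 141 − 91 = 50; sellers' price rises by Ps − P* = 149 − 141 = 8.

Buyers gain $50 per unit; sellers gain $8 per unit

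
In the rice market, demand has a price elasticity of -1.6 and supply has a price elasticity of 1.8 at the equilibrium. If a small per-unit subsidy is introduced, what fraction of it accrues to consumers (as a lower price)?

For a small subsidy around the equilibrium, the benefit split depends on the relative slopes, which at a point are proportional to the elasticities.
Buyer share = εs/(εs + |εd|) = 1.8/(1.8 + 1.6) = 9/17; seller share = |εd|/(εs + |εd|) = 8/17.

Consumer share = 9/17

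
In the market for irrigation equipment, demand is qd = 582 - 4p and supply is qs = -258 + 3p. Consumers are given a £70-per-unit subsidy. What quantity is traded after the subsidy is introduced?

q' = 222

Pre-subsidy: 582 - 4p = -258 + 3p gives p* = 120, q* = 102.
With the rebate, buyers effectively pay pb = ps − 70, where ps is the price sellers receive.
Demand in terms of ps becomes qd = 582 − 4(ps − 70) = 862 - 4ps. Setting this equal to supply: 862 - 4ps = -258 + 3ps, so ps = 160.
Buyers pay pb = 160 − 70 = 90; q' = -258 + 3·160 = 222.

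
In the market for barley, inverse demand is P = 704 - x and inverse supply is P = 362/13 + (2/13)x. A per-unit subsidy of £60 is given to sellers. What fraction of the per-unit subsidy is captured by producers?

Producer share = 2/15

Pre-subsidy: 704 - x = 362/13 + (2/13)x gives x* = 586 and P* = 118.
With the subsidy, sellers receive Ps = Pb + 60 for each unit, where Pb is the price buyers pay.
On the curves, Pb = 704 - x and Ps = 362/13 + (2/13)x; the wedge Ps − Pb = 60 gives 362/13 + (2/13)x − (704 - x) = 60, so x' = 638.
Then Pb = 704 − 1·638 = 66 and Ps = 362/13 + (2/13)·638 = 126.
Buyers' price falls by P* − Pb = 118 − 66 = 52; sellers' price rises by Ps − P* = 126 − 118 = 8.
So producers capture 8/60 = 2/15 of each unit of subsidy.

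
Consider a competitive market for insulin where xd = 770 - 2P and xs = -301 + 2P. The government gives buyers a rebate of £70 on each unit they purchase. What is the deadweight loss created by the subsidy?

Deadweight loss = £2450

Pre-subsidy: 770 - 2P = -301 + 2P gives P* = 267.75, x* = 234.5.
With the rebate, buyers effectively pay Pb = Ps − 70, where Ps is the price sellers receive.
Demand in terms of Ps becomes xd = 770 − 2(Ps − 70) = 910 - 2Ps. Setting this equal to supply: 910 - 2Ps = -301 + 2Ps, so Ps = 302.75.
Buyers pay Pb = 302.75 − 70 = 232.75; x' = -301 + 2·302.75 = 304.5.
The subsidy expands output by 304.5 − 234.5 = 70 past the efficient level; on those units the gap between marginal cost and willingness to pay runs from 0 up to 70.
DWL = ½ × 70 × 70 = 2450.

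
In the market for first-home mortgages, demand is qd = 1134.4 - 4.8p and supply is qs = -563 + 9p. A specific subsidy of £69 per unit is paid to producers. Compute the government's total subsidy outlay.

Pre-subsidy: 1134.4 - 4.8p = -563 + 9p gives p* = 123, q* = 544.
With the subsidy, sellers receive ps = pb + 69 for each unit, where pb is the price buyers pay.
Supply in terms of pb becomes qs = -563 + 9(pb + 69) = 58 + 9pb. Setting this equal to demand: 1134.4 - 4.8pb = 58 + 9pb, so pb = 78.
Sellers receive ps = 78 + 69 = 147; q' = 1134.4 − 4.8·78 = 760.
Government outlay = subsidy × quantity = 69 × 760 = 52440.

Government cost = £52440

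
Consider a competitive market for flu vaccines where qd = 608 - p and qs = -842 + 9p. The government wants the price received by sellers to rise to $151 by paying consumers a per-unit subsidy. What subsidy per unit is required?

Required subsidy s = $60 per unit

At a seller price of 151, quantity supplied is -842 + 9·151 = 517.
Buyers absorb 517 only when they pay pb with 608 − 1·pb = 517, i.e. pb = 91.
s = ps − pb = 151 − 91 = 60.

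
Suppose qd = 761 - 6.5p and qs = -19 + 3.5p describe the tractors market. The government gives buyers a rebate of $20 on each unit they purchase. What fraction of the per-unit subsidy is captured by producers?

Producer share = 0.65

Pre-subsidy: 761 - 6.5p = -19 + 3.5p gives p* = 78, q* = 254.
With the rebate, buyers effectively pay pb = ps − 20, where ps is the price sellers receive.
Demand in terms of ps becomes qd = 761 − 6.5(ps − 20) = 891 - 6.5ps. Setting this equal to supply: 891 - 6.5ps = -19 + 3.5ps, so ps = 91.
Buyers pay pb = 91 − 20 = 71; q' = -19 + 3.5·91 = 299.5.
Buyers' price falls by p* − pb = 78 − 71 = 7; sellers' price rises by ps − p* = 91 − 78 = 13.
So producers capture 13/20 = 0.65 of each unit of subsidy.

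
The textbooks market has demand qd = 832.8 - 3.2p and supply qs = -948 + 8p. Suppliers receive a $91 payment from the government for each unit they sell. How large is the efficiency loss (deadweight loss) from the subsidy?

Deadweight loss = $9464

Pre-subsidy: 832.8 - 3.2p = -948 + 8p gives p* = 159, q* = 324.
With the subsidy, sellers receive ps = pb + 91 for each unit, where pb is the price buyers pay.
Supply in terms of pb becomes qs = -948 + 8(pb + 91) = -220 + 8pb. Setting this equal to demand: 832.8 - 3.2pb = -220 + 8pb, so pb = 94.
Sellers receive ps = 94 + 91 = 185; q' = 832.8 − 3.2·94 = 532.
The subsidy expands output by 532 − 324 = 208 past the efficient level; on those units the gap between marginal cost and willingness to pay runs from 0 up to 91.
DWL = ½ × 91 × 208 = 9464.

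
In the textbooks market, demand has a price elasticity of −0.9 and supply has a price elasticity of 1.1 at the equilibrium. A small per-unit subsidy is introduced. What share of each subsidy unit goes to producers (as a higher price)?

Producer share = 0.45

For a small subsidy around the equilibrium, the benefit split depends on the relative slopes, which at a point are proportional to the elasticities.
Buyer share = εs/(εs + |εd|) = 1.1/(1.1 + 0.9) = 0.55; seller share = |εd|/(εs + |εd|) = 0.45.
So producers capture 0.45 of the subsidy.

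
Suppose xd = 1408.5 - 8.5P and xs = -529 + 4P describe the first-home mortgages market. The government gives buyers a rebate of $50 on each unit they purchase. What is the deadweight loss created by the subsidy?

Deadweight loss = $3400

Pre-subsidy: 1408.5 - 8.5P = -529 + 4P gives P* = 155, x* = 91.
With the rebate, buyers effectively pay Pb = Ps − 50, where Ps is the price sellers receive.
Demand in terms of Ps becomes xd = 1408.5 − 8.5(Ps − 50) = 1833.5 - 8.5Ps. Setting this equal to supply: 1833.5 - 8.5Ps = -529 + 4Ps, so Ps = 189.
Buyers pay Pb = 189 − 50 = 139; x' = -529 + 4·189 = 227.
The subsidy expands output by 227 − 91 = 136 past the efficient level; on those units the gap between marginal cost and willingness to pay runs from 0 up to 50.
DWL = ½ × 50 × 136 = 3400.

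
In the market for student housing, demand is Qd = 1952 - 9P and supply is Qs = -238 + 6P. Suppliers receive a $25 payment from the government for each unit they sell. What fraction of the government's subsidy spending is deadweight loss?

Pre-subsidy: 1952 - 9P = -238 + 6P gives P* = 146, Q* = 638.
With the subsidy, sellers receive Ps = Pb + 25 for each unit, where Pb is the price buyers pay.
Supply in terms of Pb becomes Qs = -238 + 6(Pb + 25) = -88 + 6Pb. Setting this equal to demand: 1952 - 9Pb = -88 + 6Pb, so Pb = 136.
Sellers receive Ps = 136 + 25 = 161; Q' = 1952 − 9·136 = 728.
ΔCS = ½(638 + 728)(146 − 136) = 6830; ΔPS = ½(638 + 728)(161 − 146) = 10245.
Government spending = 25 × 728 = 18200.
DWL = ½ × 25 × (728 − 638) = 1125; fraction = 1125 / 18200 = 45/728.

DWL / government spending = 45/728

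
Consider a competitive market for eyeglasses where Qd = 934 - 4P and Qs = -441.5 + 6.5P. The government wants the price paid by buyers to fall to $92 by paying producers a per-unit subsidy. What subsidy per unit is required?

At a buyer price of 92, quantity demanded is 934 − 4·92 = 566.
Sellers supply 566 only when they receive Ps with -441.5 + 6.5·Ps = 566, i.e. Ps = 155.
s = Ps − Pb = 155 − 92 = 63.

Required subsidy s = $63 per unit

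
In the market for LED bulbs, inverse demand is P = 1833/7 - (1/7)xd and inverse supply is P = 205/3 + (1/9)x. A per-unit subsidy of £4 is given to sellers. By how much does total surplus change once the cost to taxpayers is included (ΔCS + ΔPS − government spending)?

Net change in total surplus = -£31.5

Pre-subsidy: 1833/7 - (1/7)x = 205/3 + (1/9)x gives x* = 762 and P* = 153.
With the subsidy, sellers receive Ps = Pb + 4 for each unit, where Pb is the price buyers pay.
On the curves, Pb = 1833/7 - (1/7)x and Ps = 205/3 + (1/9)x; the wedge Ps − Pb = 4 gives 205/3 + (1/9)x − (1833/7 - (1/7)x) = 4, so x' = 777.75.
Then Pb = 1833/7 − (1/7)·777.75 = 150.75 and Ps = 205/3 + (1/9)·777.75 = 154.75.
ΔCS = ½(762 + 777.75)(153 − 150.75) = 1732.21875; ΔPS = ½(762 + 777.75)(154.75 − 153) = 1347.28125.
Government spending = 4 × 777.75 = 3111.
Net change = 1732.21875 + 1347.28125 − 3111 = -31.5. The loss equals the DWL triangle ½·4·15.75.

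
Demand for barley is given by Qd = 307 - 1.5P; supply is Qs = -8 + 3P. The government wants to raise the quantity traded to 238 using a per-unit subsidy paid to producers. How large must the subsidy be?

At Q = 238, invert demand for the buyer price: Pb = (307 − 238)/1.5 = 46; invert supply for the seller price: Ps = (238 − (-8))/3 = 82.
The subsidy must fill the gap: s = Ps − Pb = 82 − 46 = 36.

Required subsidy s = 36 per unit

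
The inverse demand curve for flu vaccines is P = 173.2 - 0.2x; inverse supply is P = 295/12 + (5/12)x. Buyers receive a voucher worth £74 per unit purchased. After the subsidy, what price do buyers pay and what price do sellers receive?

Pre-subsidy: 173.2 - 0.2x = 295/12 + (5/12)x gives x* = 241 and P* = 125.
With the rebate, buyers effectively pay Pb = Ps − 74, where Ps is the price sellers receive.
On the curves, Pb = 173.2 - 0.2x and Ps = 295/12 + (5/12)x; the wedge Ps − Pb = 74 gives 295/12 + (5/12)x − (173.2 - 0.2x) = 74, so x' = 361.
Then Pb = 173.2 − 0.2·361 = 101 and Ps = 295/12 + (5/12)·361 = 175.

Buyers pay £101; sellers receive £175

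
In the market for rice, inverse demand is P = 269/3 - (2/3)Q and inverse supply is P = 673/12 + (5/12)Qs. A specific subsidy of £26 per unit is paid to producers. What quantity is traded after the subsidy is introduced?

Pre-subsidy: 269/3 - (2/3)Q = 673/12 + (5/12)Q gives Q* = 31 and P* = 69.
With the subsidy, sellers receive Ps = Pb + 26 for each unit, where Pb is the price buyers pay.
On the curves, Pb = 269/3 - (2/3)Q and Ps = 673/12 + (5/12)Q; the wedge Ps − Pb = 26 gives 673/12 + (5/12)Q − (269/3 - (2/3)Q) = 26, so Q' = 55.
Then Pb = 269/3 − (2/3)·55 = 53 and Ps = 673/12 + (5/12)·55 = 79.

Q' = 55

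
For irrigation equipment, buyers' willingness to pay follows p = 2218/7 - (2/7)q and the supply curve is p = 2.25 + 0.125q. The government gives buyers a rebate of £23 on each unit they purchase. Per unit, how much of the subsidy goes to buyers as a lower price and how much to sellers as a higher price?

Pre-subsidy: 2218/7 - (2/7)q = 2.25 + 0.125q gives q* = 766 and p* = 98.
With the rebate, buyers effectively pay pb = ps − 23, where ps is the price sellers receive.
On the curves, pb = 2218/7 - (2/7)q and ps = 2.25 + 0.125q; the wedge ps − pb = 23 gives 2.25 + 0.125q − (2218/7 - (2/7)q) = 23, so q' = 822.
Then pb = 2218/7 − (2/7)·822 = 82 and ps = 2.25 + 0.125·822 = 105.
Buyers' price falls by p* − pb = 98 − 82 = 16; sellers' price rises by ps − p* = 105 − 98 = 7.

Buyers gain £16 per unit; sellers gain £7 per unit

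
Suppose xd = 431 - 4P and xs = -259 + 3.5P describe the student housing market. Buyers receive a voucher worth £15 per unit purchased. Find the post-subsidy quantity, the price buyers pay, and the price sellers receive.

x' = 91; buyers pay £85; sellers receive £100

Pre-subsidy: 431 - 4P = -259 + 3.5P gives P* = 92, x* = 63.
With the rebate, buyers effectively pay Pb = Ps − 15, where Ps is the price sellers receive.
Demand in terms of Ps becomes xd = 431 − 4(Ps − 15) = 491 - 4Ps. Setting this equal to supply: 491 - 4Ps = -259 + 3.5Ps, so Ps = 100.
Buyers pay Pb = 100 − 15 = 85; x' = -259 + 3.5·100 = 91.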